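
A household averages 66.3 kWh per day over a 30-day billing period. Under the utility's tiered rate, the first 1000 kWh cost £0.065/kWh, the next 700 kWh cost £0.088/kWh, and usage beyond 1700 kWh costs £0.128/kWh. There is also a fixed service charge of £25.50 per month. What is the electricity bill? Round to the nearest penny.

Usage = 66.3 kWh/day × 30 days = 1989 kWh
First 1000 kWh × £0.065 = £65.00
Next 700 kWh × £0.088 = £61.60
Remaining 289 kWh × £0.128 = £36.99
Energy charge = £163.59; + service £25.50 = £189.09

£189.09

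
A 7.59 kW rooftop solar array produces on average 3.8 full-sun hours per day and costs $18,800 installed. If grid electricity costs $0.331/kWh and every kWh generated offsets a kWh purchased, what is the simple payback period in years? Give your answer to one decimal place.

5.4 years

Daily generation = 7.59 kW × 3.8 h = 28.84 kWh
Annual generation = 28.84 × 365 = 10527 kWh
Annual savings = 10527 × $0.331 = $3,484.55
Payback = $18,800 / $3,484.55 = 5.4 years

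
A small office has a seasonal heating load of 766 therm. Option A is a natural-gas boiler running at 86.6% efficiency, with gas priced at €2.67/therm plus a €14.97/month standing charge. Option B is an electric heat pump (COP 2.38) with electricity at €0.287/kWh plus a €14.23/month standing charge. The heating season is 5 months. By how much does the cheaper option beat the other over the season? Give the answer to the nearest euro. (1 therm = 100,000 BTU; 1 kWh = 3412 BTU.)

€342

Heat load = 766 therm × 100,000 = 76,600,000 BTU
Gas: input = 76,600,000 / 0.866 = 88,452,656 BTU = 884.5 therm → 884.5 × €2.67 = €2,361.69; + 5 × €14.97 standing = €2,436.54
Heat pump: 76,600,000 BTU / 3412 = 22,450 kWh heat; / 2.38 = 9,433 kWh in → × €0.287 = €2,707.23; + 5 × €14.23 standing = €2,778.38
Difference = |€2,436.54 − €2,778.38| = €341.84 ≈ €342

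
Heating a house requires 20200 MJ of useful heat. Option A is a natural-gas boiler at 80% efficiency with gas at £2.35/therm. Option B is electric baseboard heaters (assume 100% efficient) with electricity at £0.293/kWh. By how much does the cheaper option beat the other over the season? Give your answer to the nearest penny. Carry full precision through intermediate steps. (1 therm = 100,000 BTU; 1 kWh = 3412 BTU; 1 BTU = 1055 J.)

£1081.77

Heat load = 20200 MJ = 20,200,000,000 J / 1055 = 19,146,919 BTU
Gas: input = 19,146,919 / 0.800 = 23,933,649 BTU = 239.3 therm → 239.3 × £2.35 = £562.44
Electric: 19,146,919 BTU / 3412 = 5,612 kWh → × £0.293 = £1,644.21
Difference = |£562.44 − £1,644.21| = £1,081.77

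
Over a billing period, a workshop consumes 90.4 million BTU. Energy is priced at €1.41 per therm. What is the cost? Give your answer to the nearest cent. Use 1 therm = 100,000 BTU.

90.4 million BTU × (10 therm/million BTU) = 904 therm
Cost = 904 therm × €1.41/therm = €1,274.64

€1274.64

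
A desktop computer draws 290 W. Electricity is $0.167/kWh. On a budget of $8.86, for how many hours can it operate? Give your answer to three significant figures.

Energy budget = $8.86 / $0.167 per kWh = 53.05 kWh = 53,054 Wh
Runtime = 53,054 Wh / 290 W = 182.9 h

183 h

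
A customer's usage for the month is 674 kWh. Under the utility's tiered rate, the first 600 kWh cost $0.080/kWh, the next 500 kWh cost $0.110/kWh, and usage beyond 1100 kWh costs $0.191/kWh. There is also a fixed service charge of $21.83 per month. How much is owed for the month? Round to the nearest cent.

First 600 kWh × $0.080 = $48.00
Next 74 kWh × $0.110 = $8.14
Remaining tier: 0 kWh (not reached)
Energy charge = $56.14; + service $21.83 = $77.97

$77.97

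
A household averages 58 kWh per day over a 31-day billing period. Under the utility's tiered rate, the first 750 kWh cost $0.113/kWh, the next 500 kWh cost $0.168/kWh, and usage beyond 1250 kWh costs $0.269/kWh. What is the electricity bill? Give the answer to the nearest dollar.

Usage = 58 kWh/day × 31 days = 1798 kWh
First 750 kWh × $0.113 = $84.75
Next 500 kWh × $0.168 = $84.00
Remaining 548 kWh × $0.269 = $147.41
Total = $316.16 ≈ $316

$316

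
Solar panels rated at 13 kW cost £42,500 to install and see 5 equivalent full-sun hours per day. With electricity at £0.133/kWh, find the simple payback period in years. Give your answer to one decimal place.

Daily generation = 13 kW × 5 h = 65 kWh
Annual generation = 65 × 365 = 23725 kWh
Annual savings = 23725 × £0.133 = £3,155.43
Payback = £42,500 / £3,155.43 = 13.5 years

13.5 years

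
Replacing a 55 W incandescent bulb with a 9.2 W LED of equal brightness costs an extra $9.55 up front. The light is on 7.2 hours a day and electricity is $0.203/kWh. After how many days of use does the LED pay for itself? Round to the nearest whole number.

143 days

Power saved = 55 − 9.2 = 45.8 W
Daily energy saved = 45.8 W × 7.2 h = 329.8 Wh = 0.32976 kWh
Daily savings = 0.32976 × $0.203 = $0.0669
Payback = $9.55 / $0.0669 per day = 142.7 days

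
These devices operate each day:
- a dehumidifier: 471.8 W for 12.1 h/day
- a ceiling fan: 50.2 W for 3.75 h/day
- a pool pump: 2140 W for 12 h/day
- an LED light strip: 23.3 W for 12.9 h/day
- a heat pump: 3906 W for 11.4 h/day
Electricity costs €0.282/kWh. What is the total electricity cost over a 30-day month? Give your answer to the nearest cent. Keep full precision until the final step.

€646.39

dehumidifier: 471.8 W × 12.1 h × 30 d = 171,263 Wh = 171.3 kWh
ceiling fan: 50.2 W × 3.75 h × 30 d = 5,648 Wh = 5.647 kWh
pool pump: 2140 W × 12 h × 30 d = 770,400 Wh = 770.4 kWh
LED light strip: 23.3 W × 12.9 h × 30 d = 9,017 Wh = 9.017 kWh
heat pump: 3906 W × 11.4 h × 30 d = 1,335,852 Wh = 1,336 kWh
Total energy = 171.3 + 5.647 + 770.4 + 9.017 + 1,336 = 2,292 kWh
Cost = 2,292 kWh × €0.282 = €646.39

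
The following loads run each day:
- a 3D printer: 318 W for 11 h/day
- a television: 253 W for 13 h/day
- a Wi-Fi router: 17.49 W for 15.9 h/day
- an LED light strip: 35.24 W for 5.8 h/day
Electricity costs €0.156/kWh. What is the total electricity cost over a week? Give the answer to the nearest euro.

3D printer: 318 W × 11 h × 7 d = 24,486 Wh = 24.49 kWh
television: 253 W × 13 h × 7 d = 23,023 Wh = 23.02 kWh
Wi-Fi router: 17.49 W × 15.9 h × 7 d = 1,947 Wh = 1.947 kWh
LED light strip: 35.24 W × 5.8 h × 7 d = 1,431 Wh = 1.431 kWh
Total energy = 24.49 + 23.02 + 1.947 + 1.431 = 50.89 kWh
Cost = 50.89 kWh × €0.156 = €7.94 ≈ €8

€8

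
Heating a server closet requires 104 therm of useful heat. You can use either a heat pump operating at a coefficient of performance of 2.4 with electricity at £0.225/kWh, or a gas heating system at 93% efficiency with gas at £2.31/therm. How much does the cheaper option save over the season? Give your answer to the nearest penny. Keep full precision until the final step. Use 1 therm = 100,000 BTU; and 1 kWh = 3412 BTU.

Heat load = 104 therm × 100,000 = 10,400,000 BTU
Gas: input = 10,400,000 / 0.930 = 11,182,796 BTU = 111.8 therm → 111.8 × £2.31 = £258.32
Heat pump: 10,400,000 BTU / 3412 = 3,048 kWh heat; / 2.4 = 1,270 kWh in → × £0.225 = £285.76
Difference = |£258.32 − £285.76| = £27.43

£27.43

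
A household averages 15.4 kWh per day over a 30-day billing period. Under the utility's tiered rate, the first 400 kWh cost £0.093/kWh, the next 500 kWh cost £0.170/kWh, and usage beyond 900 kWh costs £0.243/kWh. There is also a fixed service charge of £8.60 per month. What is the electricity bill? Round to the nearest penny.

Usage = 15.4 kWh/day × 30 days = 462 kWh
First 400 kWh × £0.093 = £37.20
Next 62 kWh × £0.170 = £10.54
Remaining tier: 0 kWh (not reached)
Energy charge = £47.74; + service £8.60 = £56.34

£56.34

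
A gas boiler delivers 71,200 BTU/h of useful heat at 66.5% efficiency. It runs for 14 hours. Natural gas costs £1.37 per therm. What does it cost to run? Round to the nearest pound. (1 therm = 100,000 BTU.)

£21

Heat delivered = 71,200 BTU/h × 14 h = 996,800 BTU
Gas input = 996,800 / 0.665 = 1,498,947 BTU
= 1,498,947 / 100,000 = 14.99 therm
Cost = 14.99 × £1.37/therm = £20.54 ≈ £21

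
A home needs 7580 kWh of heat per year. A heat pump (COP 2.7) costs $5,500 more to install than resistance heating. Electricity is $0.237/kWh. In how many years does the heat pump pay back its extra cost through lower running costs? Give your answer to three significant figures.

Resistance: 7580 kWh × $0.237 = $1,796.46/yr
Heat pump: 7580 / 2.7 = 2807 kWh in → × $0.237 = $665.36/yr
Annual savings = $1,131.10
Payback = $5,500 / $1,131.10 = 4.86 years

4.86 years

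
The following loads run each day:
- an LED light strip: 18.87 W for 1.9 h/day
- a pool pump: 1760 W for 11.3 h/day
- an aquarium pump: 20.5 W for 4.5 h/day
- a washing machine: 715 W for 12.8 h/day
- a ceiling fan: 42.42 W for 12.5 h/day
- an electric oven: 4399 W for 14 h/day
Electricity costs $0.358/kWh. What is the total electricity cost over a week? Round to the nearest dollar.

$229

LED light strip: 18.87 W × 1.9 h × 7 d = 251 Wh = 0.251 kWh
pool pump: 1760 W × 11.3 h × 7 d = 139,216 Wh = 139.2 kWh
aquarium pump: 20.5 W × 4.5 h × 7 d = 646 Wh = 0.6458 kWh
washing machine: 715 W × 12.8 h × 7 d = 64,064 Wh = 64.06 kWh
ceiling fan: 42.42 W × 12.5 h × 7 d = 3,712 Wh = 3.712 kWh
electric oven: 4399 W × 14 h × 7 d = 431,102 Wh = 431.1 kWh
Total energy = 0.251 + 139.2 + 0.6458 + 64.06 + 3.712 + 431.1 = 639 kWh
Cost = 639 kWh × $0.358 = $228.76 ≈ $229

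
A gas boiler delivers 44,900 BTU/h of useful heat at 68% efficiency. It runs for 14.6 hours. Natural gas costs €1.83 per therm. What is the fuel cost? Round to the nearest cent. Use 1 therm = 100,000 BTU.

€17.64

Heat delivered = 44,900 BTU/h × 14.6 h = 655,540 BTU
Gas input = 655,540 / 0.68 = 964,029 BTU
= 964,029 / 100,000 = 9.64 therm
Cost = 9.64 × €1.83/therm = €17.64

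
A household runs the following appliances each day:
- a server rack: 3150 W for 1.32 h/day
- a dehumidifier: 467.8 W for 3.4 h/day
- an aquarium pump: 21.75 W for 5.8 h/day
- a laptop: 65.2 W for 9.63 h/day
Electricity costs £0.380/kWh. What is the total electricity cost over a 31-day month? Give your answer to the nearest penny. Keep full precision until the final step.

server rack: 3150 W × 1.32 h × 31 d = 128,898 Wh = 128.9 kWh
dehumidifier: 467.8 W × 3.4 h × 31 d = 49,306 Wh = 49.31 kWh
aquarium pump: 21.75 W × 5.8 h × 31 d = 3,911 Wh = 3.911 kWh
laptop: 65.2 W × 9.63 h × 31 d = 19,464 Wh = 19.46 kWh
Total energy = 128.9 + 49.31 + 3.911 + 19.46 = 201.6 kWh
Cost = 201.6 kWh × £0.380 = £76.60

£76.60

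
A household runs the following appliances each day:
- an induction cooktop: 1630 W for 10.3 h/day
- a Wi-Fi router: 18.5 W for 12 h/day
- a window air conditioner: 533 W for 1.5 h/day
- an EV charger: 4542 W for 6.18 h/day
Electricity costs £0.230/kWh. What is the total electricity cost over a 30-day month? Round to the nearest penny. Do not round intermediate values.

induction cooktop: 1630 W × 10.3 h × 30 d = 503,670 Wh = 503.7 kWh
Wi-Fi router: 18.5 W × 12 h × 30 d = 6,660 Wh = 6.66 kWh
window air conditioner: 533 W × 1.5 h × 30 d = 23,985 Wh = 23.98 kWh
EV charger: 4542 W × 6.18 h × 30 d = 842,087 Wh = 842.1 kWh
Total energy = 503.7 + 6.66 + 23.98 + 842.1 = 1,376 kWh
Cost = 1,376 kWh × £0.230 = £316.57

£316.57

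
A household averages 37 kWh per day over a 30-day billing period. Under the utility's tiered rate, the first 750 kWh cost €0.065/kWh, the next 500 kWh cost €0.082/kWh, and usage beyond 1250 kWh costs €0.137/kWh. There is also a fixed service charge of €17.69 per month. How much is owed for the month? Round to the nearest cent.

Usage = 37 kWh/day × 30 days = 1110 kWh
First 750 kWh × €0.065 = €48.75
Next 360 kWh × €0.082 = €29.52
Remaining tier: 0 kWh (not reached)
Energy charge = €78.27; + service €17.69 = €95.96

€95.96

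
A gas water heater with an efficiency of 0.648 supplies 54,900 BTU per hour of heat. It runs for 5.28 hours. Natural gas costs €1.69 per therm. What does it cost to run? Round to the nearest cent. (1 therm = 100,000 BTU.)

Heat delivered = 54,900 BTU/h × 5.28 h = 289,872 BTU
Gas input = 289,872 / 0.648 = 447,333 BTU
= 447,333 / 100,000 = 4.473 therm
Cost = 4.473 × €1.69/therm = €7.56

€7.56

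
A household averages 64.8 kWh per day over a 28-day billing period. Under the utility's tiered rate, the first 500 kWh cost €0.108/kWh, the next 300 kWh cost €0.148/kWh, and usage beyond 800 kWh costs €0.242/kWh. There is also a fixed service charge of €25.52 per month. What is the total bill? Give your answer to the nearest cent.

€369.40

Usage = 64.8 kWh/day × 28 days = 1814.4 kWh
First 500 kWh × €0.108 = €54.00
Next 300 kWh × €0.148 = €44.40
Remaining 1014.4 kWh × €0.242 = €245.48
Energy charge = €343.88; + service €25.52 = €369.40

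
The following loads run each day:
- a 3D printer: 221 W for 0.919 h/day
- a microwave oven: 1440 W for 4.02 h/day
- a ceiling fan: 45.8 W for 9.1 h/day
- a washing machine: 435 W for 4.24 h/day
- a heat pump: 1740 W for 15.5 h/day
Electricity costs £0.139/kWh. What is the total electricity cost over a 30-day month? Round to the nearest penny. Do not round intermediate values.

3D printer: 221 W × 0.919 h × 30 d = 6,093 Wh = 6.093 kWh
microwave oven: 1440 W × 4.02 h × 30 d = 173,664 Wh = 173.7 kWh
ceiling fan: 45.8 W × 9.1 h × 30 d = 12,503 Wh = 12.5 kWh
washing machine: 435 W × 4.24 h × 30 d = 55,332 Wh = 55.33 kWh
heat pump: 1740 W × 15.5 h × 30 d = 809,100 Wh = 809.1 kWh
Total energy = 6.093 + 173.7 + 12.5 + 55.33 + 809.1 = 1,057 kWh
Cost = 1,057 kWh × £0.139 = £146.88

£146.88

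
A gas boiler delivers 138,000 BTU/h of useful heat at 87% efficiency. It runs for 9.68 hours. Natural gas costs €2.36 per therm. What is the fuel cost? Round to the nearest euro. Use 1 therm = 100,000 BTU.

Heat delivered = 138,000 BTU/h × 9.68 h = 1,335,840 BTU
Gas input = 1,335,840 / 0.87 = 1,535,448 BTU
= 1,535,448 / 100,000 = 15.35 therm
Cost = 15.35 × €2.36/therm = €36.24 ≈ €36

€36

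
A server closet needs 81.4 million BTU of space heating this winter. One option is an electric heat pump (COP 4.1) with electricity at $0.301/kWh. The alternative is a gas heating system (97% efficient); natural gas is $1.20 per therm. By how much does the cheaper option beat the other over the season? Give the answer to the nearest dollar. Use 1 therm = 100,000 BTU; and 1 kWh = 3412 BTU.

Heat load = 81.4 × 10⁶ BTU = 81,400,000 BTU
Gas: input = 81,400,000 / 0.97 = 83,917,526 BTU = 839.2 therm → 839.2 × $1.20 = $1,007.01
Heat pump: 81,400,000 BTU / 3412 = 23,860 kWh heat; / 4.1 = 5,819 kWh in → × $0.301 = $1,751.45
Difference = |$1,007.01 − $1,751.45| = $744.44 ≈ $744

$744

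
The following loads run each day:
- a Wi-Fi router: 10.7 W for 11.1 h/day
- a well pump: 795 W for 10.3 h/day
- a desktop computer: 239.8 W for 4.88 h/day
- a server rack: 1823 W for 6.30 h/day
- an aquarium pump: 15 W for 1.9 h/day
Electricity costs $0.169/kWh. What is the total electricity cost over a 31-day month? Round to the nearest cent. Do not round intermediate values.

Wi-Fi router: 10.7 W × 11.1 h × 31 d = 3,682 Wh = 3.682 kWh
well pump: 795 W × 10.3 h × 31 d = 253,844 Wh = 253.8 kWh
desktop computer: 239.8 W × 4.88 h × 31 d = 36,277 Wh = 36.28 kWh
server rack: 1823 W × 6.30 h × 31 d = 356,032 Wh = 356 kWh
aquarium pump: 15 W × 1.9 h × 31 d = 884 Wh = 0.8835 kWh
Total energy = 3.682 + 253.8 + 36.28 + 356 + 0.8835 = 650.7 kWh
Cost = 650.7 kWh × $0.169 = $109.97

$109.97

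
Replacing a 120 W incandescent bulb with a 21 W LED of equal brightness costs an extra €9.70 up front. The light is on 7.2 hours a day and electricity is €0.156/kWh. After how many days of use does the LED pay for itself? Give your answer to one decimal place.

87.2 days

Power saved = 120 − 21 = 99 W
Daily energy saved = 99 W × 7.2 h = 712.8 Wh = 0.7128 kWh
Daily savings = 0.7128 × €0.156 = €0.1112
Payback = €9.70 / €0.1112 per day = 87.23 days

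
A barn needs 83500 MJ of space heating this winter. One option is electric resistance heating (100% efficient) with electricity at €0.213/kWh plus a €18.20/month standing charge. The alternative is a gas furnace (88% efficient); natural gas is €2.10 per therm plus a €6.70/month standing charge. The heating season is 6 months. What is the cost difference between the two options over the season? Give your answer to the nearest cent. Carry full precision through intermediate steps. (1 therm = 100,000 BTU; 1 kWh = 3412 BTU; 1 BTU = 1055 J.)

€3121.15

Heat load = 83500 MJ = 83,500,000,000 J / 1055 = 79,146,919 BTU
Gas: input = 79,146,919 / 0.88 = 89,939,681 BTU = 899.4 therm → 899.4 × €2.10 = €1,888.73; + 6 × €6.70 standing = €1,928.93
Electric: 79,146,919 BTU / 3412 = 23,200 kWh → × €0.213 = €4,940.88; + 6 × €18.20 standing = €5,050.08
Difference = |€1,928.93 − €5,050.08| = €3,121.15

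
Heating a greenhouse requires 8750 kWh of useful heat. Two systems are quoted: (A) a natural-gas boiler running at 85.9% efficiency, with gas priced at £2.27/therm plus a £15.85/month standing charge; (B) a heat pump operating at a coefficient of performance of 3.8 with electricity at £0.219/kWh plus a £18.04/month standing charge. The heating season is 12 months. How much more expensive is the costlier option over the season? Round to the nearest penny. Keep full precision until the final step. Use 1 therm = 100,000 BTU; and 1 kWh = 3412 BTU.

£258.39

Heat load = 8750 kWh × 3412 = 29,855,000 BTU
Gas: input = 29,855,000 / 0.859 = 34,755,530 BTU = 347.6 therm → 347.6 × £2.27 = £788.95; + 12 × £15.85 standing = £979.15
Heat pump: 29,855,000 BTU / 3412 = 8,750 kWh heat; / 3.8 = 2,303 kWh in → × £0.219 = £504.28; + 12 × £18.04 standing = £720.76
Difference = |£979.15 − £720.76| = £258.39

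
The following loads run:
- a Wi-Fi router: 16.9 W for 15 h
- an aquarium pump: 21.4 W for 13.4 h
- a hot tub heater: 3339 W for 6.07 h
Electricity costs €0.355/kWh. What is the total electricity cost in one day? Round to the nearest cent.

Wi-Fi router: 16.9 W × 15 h = 253 Wh = 0.2535 kWh
aquarium pump: 21.4 W × 13.4 h = 287 Wh = 0.2868 kWh
hot tub heater: 3339 W × 6.07 h = 20,268 Wh = 20.27 kWh
Total energy = 0.2535 + 0.2868 + 20.27 = 20.81 kWh
Cost = 20.81 kWh × €0.355 = €7.39

€7.39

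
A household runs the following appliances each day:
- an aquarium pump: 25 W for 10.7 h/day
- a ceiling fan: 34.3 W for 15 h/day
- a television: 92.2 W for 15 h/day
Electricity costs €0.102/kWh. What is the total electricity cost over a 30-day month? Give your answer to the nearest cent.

€6.62

aquarium pump: 25 W × 10.7 h × 30 d = 8,025 Wh = 8.025 kWh
ceiling fan: 34.3 W × 15 h × 30 d = 15,435 Wh = 15.44 kWh
television: 92.2 W × 15 h × 30 d = 41,490 Wh = 41.49 kWh
Total energy = 8.025 + 15.44 + 41.49 = 64.95 kWh
Cost = 64.95 kWh × €0.102 = €6.62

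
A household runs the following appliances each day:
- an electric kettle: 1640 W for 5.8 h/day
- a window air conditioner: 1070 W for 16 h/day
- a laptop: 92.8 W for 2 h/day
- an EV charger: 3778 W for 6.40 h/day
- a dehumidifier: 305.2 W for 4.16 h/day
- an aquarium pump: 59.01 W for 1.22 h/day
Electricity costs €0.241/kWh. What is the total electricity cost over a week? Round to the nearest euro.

€88

electric kettle: 1640 W × 5.8 h × 7 d = 66,584 Wh = 66.58 kWh
window air conditioner: 1070 W × 16 h × 7 d = 119,840 Wh = 119.8 kWh
laptop: 92.8 W × 2 h × 7 d = 1,299 Wh = 1.299 kWh
EV charger: 3778 W × 6.40 h × 7 d = 169,254 Wh = 169.3 kWh
dehumidifier: 305.2 W × 4.16 h × 7 d = 8,887 Wh = 8.887 kWh
aquarium pump: 59.01 W × 1.22 h × 7 d = 504 Wh = 0.5039 kWh
Total energy = 66.58 + 119.8 + 1.299 + 169.3 + 8.887 + 0.5039 = 366.4 kWh
Cost = 366.4 kWh × €0.241 = €88.29 ≈ €88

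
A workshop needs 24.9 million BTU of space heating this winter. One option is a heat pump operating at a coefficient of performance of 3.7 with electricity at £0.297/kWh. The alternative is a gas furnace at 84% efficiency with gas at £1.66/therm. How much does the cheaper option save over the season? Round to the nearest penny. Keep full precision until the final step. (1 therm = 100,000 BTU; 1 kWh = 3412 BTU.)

£93.72

Heat load = 24.9 × 10⁶ BTU = 24,900,000 BTU
Gas: input = 24,900,000 / 0.84 = 29,642,857 BTU = 296.4 therm → 296.4 × £1.66 = £492.07
Heat pump: 24,900,000 BTU / 3412 = 7,298 kWh heat; / 3.7 = 1,972 kWh in → × £0.297 = £585.79
Difference = |£492.07 − £585.79| = £93.72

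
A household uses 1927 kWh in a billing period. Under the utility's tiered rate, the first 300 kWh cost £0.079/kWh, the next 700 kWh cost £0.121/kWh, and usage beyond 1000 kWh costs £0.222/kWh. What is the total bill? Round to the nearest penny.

£314.19

First 300 kWh × £0.079 = £23.70
Next 700 kWh × £0.121 = £84.70
Remaining 927 kWh × £0.222 = £205.79
Total = £314.19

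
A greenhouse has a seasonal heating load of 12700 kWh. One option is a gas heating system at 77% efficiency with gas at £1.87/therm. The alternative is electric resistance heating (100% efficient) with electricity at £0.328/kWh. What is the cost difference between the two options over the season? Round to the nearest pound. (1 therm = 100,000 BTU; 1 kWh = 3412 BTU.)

£3113

Heat load = 12700 kWh × 3412 = 43,332,400 BTU
Gas: input = 43,332,400 / 0.77 = 56,275,844 BTU = 562.8 therm → 562.8 × £1.87 = £1,052.36
Electric: 43,332,400 BTU / 3412 = 12,700 kWh → × £0.328 = £4,165.60
Difference = |£1,052.36 − £4,165.60| = £3,113.24 ≈ £3113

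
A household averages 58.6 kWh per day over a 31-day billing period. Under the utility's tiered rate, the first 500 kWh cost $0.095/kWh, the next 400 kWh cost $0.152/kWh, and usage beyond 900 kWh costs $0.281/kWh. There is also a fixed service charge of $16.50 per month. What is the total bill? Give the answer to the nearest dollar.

$382

Usage = 58.6 kWh/day × 31 days = 1816.6 kWh
First 500 kWh × $0.095 = $47.50
Next 400 kWh × $0.152 = $60.80
Remaining 916.6 kWh × $0.281 = $257.56
Energy charge = $365.86; + service $16.50 = $382.36 ≈ $382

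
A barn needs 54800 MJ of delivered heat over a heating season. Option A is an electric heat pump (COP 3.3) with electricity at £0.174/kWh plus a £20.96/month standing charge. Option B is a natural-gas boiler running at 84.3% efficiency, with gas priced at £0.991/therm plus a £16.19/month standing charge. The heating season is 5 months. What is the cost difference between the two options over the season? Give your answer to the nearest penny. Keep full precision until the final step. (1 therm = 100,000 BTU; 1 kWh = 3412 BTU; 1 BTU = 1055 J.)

£215.93

Heat load = 54800 MJ = 54,800,000,000 J / 1055 = 51,943,128 BTU
Gas: input = 51,943,128 / 0.843 = 61,616,996 BTU = 616.2 therm → 616.2 × £0.991 = £610.62; + 5 × £16.19 standing = £691.57
Heat pump: 51,943,128 BTU / 3412 = 15,220 kWh heat; / 3.3 = 4,613 kWh in → × £0.174 = £802.70; + 5 × £20.96 standing = £907.50
Difference = |£691.57 − £907.50| = £215.93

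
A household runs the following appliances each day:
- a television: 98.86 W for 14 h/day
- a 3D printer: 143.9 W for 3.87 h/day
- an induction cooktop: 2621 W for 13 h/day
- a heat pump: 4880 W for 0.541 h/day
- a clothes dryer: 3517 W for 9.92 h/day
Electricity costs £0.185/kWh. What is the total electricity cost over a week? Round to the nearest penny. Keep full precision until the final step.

£95.24

television: 98.86 W × 14 h × 7 d = 9,688 Wh = 9.688 kWh
3D printer: 143.9 W × 3.87 h × 7 d = 3,898 Wh = 3.898 kWh
induction cooktop: 2621 W × 13 h × 7 d = 238,511 Wh = 238.5 kWh
heat pump: 4880 W × 0.541 h × 7 d = 18,481 Wh = 18.48 kWh
clothes dryer: 3517 W × 9.92 h × 7 d = 244,220 Wh = 244.2 kWh
Total energy = 9.688 + 3.898 + 238.5 + 18.48 + 244.2 = 514.8 kWh
Cost = 514.8 kWh × £0.185 = £95.24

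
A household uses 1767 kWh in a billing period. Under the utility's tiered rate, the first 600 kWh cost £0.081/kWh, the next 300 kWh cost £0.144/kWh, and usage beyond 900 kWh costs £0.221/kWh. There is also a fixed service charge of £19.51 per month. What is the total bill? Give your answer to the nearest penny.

First 600 kWh × £0.081 = £48.60
Next 300 kWh × £0.144 = £43.20
Remaining 867 kWh × £0.221 = £191.61
Energy charge = £283.41; + service £19.51 = £302.92

£302.92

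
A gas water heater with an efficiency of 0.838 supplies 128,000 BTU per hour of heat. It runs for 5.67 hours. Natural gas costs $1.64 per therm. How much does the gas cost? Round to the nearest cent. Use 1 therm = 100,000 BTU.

$14.20

Heat delivered = 128,000 BTU/h × 5.67 h = 725,760 BTU
Gas input = 725,760 / 0.838 = 866,062 BTU
= 866,062 / 100,000 = 8.661 therm
Cost = 8.661 × $1.64/therm = $14.20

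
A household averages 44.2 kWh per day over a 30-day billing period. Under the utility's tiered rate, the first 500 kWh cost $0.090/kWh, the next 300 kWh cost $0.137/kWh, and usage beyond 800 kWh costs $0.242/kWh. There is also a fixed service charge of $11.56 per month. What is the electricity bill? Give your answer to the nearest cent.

$224.95

Usage = 44.2 kWh/day × 30 days = 1326 kWh
First 500 kWh × $0.090 = $45.00
Next 300 kWh × $0.137 = $41.10
Remaining 526 kWh × $0.242 = $127.29
Energy charge = $213.39; + service $11.56 = $224.95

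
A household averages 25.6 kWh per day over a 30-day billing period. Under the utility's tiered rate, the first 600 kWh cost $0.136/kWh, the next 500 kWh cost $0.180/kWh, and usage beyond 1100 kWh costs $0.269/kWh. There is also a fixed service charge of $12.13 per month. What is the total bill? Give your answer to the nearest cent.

Usage = 25.6 kWh/day × 30 days = 768 kWh
First 600 kWh × $0.136 = $81.60
Next 168 kWh × $0.180 = $30.24
Remaining tier: 0 kWh (not reached)
Energy charge = $111.84; + service $12.13 = $123.97

$123.97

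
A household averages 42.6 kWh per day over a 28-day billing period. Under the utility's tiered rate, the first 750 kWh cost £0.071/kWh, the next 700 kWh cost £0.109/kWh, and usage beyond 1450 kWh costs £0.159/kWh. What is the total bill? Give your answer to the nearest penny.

£101.52

Usage = 42.6 kWh/day × 28 days = 1192.8 kWh
First 750 kWh × £0.071 = £53.25
Next 442.8 kWh × £0.109 = £48.27
Remaining tier: 0 kWh (not reached)
Total = £101.52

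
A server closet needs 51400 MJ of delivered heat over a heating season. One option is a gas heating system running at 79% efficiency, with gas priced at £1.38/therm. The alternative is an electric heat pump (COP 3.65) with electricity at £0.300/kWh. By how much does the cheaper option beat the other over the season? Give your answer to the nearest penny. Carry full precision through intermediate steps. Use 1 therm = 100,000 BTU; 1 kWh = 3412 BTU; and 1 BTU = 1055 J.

£322.56

Heat load = 51400 MJ = 51,400,000,000 J / 1055 = 48,720,379 BTU
Gas: input = 48,720,379 / 0.79 = 61,671,366 BTU = 616.7 therm → 616.7 × £1.38 = £851.06
Heat pump: 48,720,379 BTU / 3412 = 14,280 kWh heat; / 3.65 = 3,912 kWh in → × £0.300 = £1,173.63
Difference = |£851.06 − £1,173.63| = £322.56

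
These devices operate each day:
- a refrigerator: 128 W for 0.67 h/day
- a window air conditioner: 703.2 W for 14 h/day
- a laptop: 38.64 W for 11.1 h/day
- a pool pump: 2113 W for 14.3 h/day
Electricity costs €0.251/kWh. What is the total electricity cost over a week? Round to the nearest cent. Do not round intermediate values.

€71.29

refrigerator: 128 W × 0.67 h × 7 d = 600 Wh = 0.6003 kWh
window air conditioner: 703.2 W × 14 h × 7 d = 68,914 Wh = 68.91 kWh
laptop: 38.64 W × 11.1 h × 7 d = 3,002 Wh = 3.002 kWh
pool pump: 2113 W × 14.3 h × 7 d = 211,511 Wh = 211.5 kWh
Total energy = 0.6003 + 68.91 + 3.002 + 211.5 = 284 kWh
Cost = 284 kWh × €0.251 = €71.29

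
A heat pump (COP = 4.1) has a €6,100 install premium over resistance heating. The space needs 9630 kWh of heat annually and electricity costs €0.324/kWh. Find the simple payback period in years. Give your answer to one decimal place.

2.6 years

Resistance: 9630 kWh × €0.324 = €3,120.12/yr
Heat pump: 9630 / 4.1 = 2349 kWh in → × €0.324 = €761.00/yr
Annual savings = €2,359.12
Payback = €6,100 / €2,359.12 = 2.59 years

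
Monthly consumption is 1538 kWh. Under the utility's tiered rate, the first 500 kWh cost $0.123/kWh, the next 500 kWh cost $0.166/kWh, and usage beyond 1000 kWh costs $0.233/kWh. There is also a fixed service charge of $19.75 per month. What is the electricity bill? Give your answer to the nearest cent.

$289.60

First 500 kWh × $0.123 = $61.50
Next 500 kWh × $0.166 = $83.00
Remaining 538 kWh × $0.233 = $125.35
Energy charge = $269.85; + service $19.75 = $289.60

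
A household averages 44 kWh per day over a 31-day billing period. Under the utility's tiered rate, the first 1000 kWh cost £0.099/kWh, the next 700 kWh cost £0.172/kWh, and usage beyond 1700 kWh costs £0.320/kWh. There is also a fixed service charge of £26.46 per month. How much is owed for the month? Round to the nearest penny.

£188.07

Usage = 44 kWh/day × 31 days = 1364 kWh
First 1000 kWh × £0.099 = £99.00
Next 364 kWh × £0.172 = £62.61
Remaining tier: 0 kWh (not reached)
Energy charge = £161.61; + service £26.46 = £188.07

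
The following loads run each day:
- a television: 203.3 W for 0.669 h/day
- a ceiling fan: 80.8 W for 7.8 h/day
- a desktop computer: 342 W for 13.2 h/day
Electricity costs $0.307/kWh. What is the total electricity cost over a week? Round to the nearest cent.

$11.35

television: 203.3 W × 0.669 h × 7 d = 952 Wh = 0.9521 kWh
ceiling fan: 80.8 W × 7.8 h × 7 d = 4,412 Wh = 4.412 kWh
desktop computer: 342 W × 13.2 h × 7 d = 31,601 Wh = 31.6 kWh
Total energy = 0.9521 + 4.412 + 31.6 = 36.96 kWh
Cost = 36.96 kWh × $0.307 = $11.35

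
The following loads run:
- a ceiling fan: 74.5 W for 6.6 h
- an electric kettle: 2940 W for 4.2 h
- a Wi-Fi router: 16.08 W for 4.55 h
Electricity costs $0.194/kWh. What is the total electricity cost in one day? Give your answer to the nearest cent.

$2.51

ceiling fan: 74.5 W × 6.6 h = 492 Wh = 0.4917 kWh
electric kettle: 2940 W × 4.2 h = 12,348 Wh = 12.35 kWh
Wi-Fi router: 16.08 W × 4.55 h = 73 Wh = 0.07316 kWh
Total energy = 0.4917 + 12.35 + 0.07316 = 12.91 kWh
Cost = 12.91 kWh × $0.194 = $2.51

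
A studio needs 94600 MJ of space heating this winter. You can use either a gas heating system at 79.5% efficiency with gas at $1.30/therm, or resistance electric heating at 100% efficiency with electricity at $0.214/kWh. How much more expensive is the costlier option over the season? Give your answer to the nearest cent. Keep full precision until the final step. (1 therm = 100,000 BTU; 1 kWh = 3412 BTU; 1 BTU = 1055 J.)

$4157.70

Heat load = 94600 MJ = 94,600,000,000 J / 1055 = 89,668,246 BTU
Gas: input = 89,668,246 / 0.795 = 112,790,247 BTU = 1,128 therm → 1,128 × $1.30 = $1,466.27
Electric: 89,668,246 BTU / 3412 = 26,280 kWh → × $0.214 = $5,623.98
Difference = |$1,466.27 − $5,623.98| = $4,157.70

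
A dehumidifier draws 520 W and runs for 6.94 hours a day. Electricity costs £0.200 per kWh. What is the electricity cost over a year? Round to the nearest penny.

Energy = 520 W × 6.94 h/day × 365 days = 1,317,212 Wh = 1,317 kWh
Cost = 1,317 kWh × £0.200/kWh = £263.44

£263.44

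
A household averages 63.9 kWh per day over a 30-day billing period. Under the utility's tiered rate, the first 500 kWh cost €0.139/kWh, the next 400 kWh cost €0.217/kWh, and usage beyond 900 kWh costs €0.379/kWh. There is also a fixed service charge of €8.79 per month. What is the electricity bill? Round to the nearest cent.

Usage = 63.9 kWh/day × 30 days = 1917 kWh
First 500 kWh × €0.139 = €69.50
Next 400 kWh × €0.217 = €86.80
Remaining 1017 kWh × €0.379 = €385.44
Energy charge = €541.74; + service €8.79 = €550.53

€550.53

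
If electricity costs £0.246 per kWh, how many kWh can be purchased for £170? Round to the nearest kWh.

691 kWh

£170 / £0.246 per kWh = 691.1 kWh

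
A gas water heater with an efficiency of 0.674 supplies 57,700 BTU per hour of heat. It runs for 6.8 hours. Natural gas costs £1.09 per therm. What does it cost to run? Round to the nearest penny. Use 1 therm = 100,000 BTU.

£6.35

Heat delivered = 57,700 BTU/h × 6.8 h = 392,360 BTU
Gas input = 392,360 / 0.674 = 582,136 BTU
= 582,136 / 100,000 = 5.821 therm
Cost = 5.821 × £1.09/therm = £6.35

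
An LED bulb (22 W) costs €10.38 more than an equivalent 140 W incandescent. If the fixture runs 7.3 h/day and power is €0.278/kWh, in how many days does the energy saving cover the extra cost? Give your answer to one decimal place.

43.3 days

Power saved = 140 − 22 = 118 W
Daily energy saved = 118 W × 7.3 h = 861.4 Wh = 0.8614 kWh
Daily savings = 0.8614 × €0.278 = €0.2395
Payback = €10.38 / €0.2395 per day = 43.35 days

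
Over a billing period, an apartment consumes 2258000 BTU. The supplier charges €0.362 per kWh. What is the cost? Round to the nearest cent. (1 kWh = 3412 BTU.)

2258000 BTU × (0.00029308 kWh/BTU) = 661.8 kWh
Cost = 661.8 kWh × €0.362/kWh = €239.57

€239.57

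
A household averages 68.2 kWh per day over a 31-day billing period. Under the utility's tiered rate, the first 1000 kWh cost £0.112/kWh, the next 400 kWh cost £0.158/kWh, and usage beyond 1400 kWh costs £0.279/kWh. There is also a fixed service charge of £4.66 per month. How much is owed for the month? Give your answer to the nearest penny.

£379.12

Usage = 68.2 kWh/day × 31 days = 2114.2 kWh
First 1000 kWh × £0.112 = £112.00
Next 400 kWh × £0.158 = £63.20
Remaining 714.2 kWh × £0.279 = £199.26
Energy charge = £374.46; + service £4.66 = £379.12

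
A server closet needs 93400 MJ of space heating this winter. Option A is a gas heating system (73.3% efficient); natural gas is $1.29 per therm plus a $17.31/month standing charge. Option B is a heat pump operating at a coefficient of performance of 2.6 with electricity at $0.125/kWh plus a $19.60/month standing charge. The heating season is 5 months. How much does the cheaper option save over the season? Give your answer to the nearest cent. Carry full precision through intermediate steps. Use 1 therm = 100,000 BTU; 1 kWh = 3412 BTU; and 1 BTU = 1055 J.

Heat load = 93400 MJ = 93,400,000,000 J / 1055 = 88,530,806 BTU
Gas: input = 88,530,806 / 0.733 = 120,778,725 BTU = 1,208 therm → 1,208 × $1.29 = $1,558.05; + 5 × $17.31 standing = $1,644.60
Heat pump: 88,530,806 BTU / 3412 = 25,950 kWh heat; / 2.6 = 9,980 kWh in → × $0.125 = $1,247.45; + 5 × $19.60 standing = $1,345.45
Difference = |$1,644.60 − $1,345.45| = $299.15

$299.15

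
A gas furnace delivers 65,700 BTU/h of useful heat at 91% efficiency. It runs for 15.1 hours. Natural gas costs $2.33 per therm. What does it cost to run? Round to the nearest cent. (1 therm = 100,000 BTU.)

$25.40

Heat delivered = 65,700 BTU/h × 15.1 h = 992,070 BTU
Gas input = 992,070 / 0.91 = 1,090,187 BTU
= 1,090,187 / 100,000 = 10.9 therm
Cost = 10.9 × $2.33/therm = $25.40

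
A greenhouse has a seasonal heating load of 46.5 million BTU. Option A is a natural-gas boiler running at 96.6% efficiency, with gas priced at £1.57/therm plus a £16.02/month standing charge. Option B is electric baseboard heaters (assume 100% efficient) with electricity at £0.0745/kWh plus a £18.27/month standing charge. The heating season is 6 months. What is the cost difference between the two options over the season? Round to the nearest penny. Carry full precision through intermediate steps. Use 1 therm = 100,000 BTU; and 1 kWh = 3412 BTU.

£273.07

Heat load = 46.5 × 10⁶ BTU = 46,500,000 BTU
Gas: input = 46,500,000 / 0.966 = 48,136,646 BTU = 481.4 therm → 481.4 × £1.57 = £755.75; + 6 × £16.02 standing = £851.87
Electric: 46,500,000 BTU / 3412 = 13,630 kWh → × £0.0745 = £1,015.31; + 6 × £18.27 standing = £1,124.93
Difference = |£851.87 − £1,124.93| = £273.07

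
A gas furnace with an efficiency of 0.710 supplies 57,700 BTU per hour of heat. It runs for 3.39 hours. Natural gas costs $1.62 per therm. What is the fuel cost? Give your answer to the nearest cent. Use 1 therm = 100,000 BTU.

Heat delivered = 57,700 BTU/h × 3.39 h = 195,603 BTU
Gas input = 195,603 / 0.710 = 275,497 BTU
= 275,497 / 100,000 = 2.755 therm
Cost = 2.755 × $1.62/therm = $4.46

$4.46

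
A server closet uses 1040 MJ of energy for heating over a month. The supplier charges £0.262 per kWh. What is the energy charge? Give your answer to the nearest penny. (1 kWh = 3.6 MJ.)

£75.69

1040 MJ × (0.27778 kWh/MJ) = 288.9 kWh
Cost = 288.9 kWh × £0.262/kWh = £75.69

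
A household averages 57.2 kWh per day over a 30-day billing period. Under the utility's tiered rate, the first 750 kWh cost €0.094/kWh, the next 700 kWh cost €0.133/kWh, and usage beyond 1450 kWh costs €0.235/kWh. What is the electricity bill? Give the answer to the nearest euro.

Usage = 57.2 kWh/day × 30 days = 1716 kWh
First 750 kWh × €0.094 = €70.50
Next 700 kWh × €0.133 = €93.10
Remaining 266 kWh × €0.235 = €62.51
Total = €226.11 ≈ €226

€226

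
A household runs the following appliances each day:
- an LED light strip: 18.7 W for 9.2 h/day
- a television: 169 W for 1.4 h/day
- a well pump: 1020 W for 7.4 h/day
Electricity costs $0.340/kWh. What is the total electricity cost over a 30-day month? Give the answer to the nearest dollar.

LED light strip: 18.7 W × 9.2 h × 30 d = 5,161 Wh = 5.161 kWh
television: 169 W × 1.4 h × 30 d = 7,098 Wh = 7.098 kWh
well pump: 1020 W × 7.4 h × 30 d = 226,440 Wh = 226.4 kWh
Total energy = 5.161 + 7.098 + 226.4 = 238.7 kWh
Cost = 238.7 kWh × $0.340 = $81.16 ≈ $81

$81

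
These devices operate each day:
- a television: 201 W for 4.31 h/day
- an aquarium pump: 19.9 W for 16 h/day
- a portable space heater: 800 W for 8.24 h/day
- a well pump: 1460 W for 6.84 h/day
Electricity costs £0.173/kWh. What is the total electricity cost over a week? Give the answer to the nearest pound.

£22

television: 201 W × 4.31 h × 7 d = 6,064 Wh = 6.064 kWh
aquarium pump: 19.9 W × 16 h × 7 d = 2,229 Wh = 2.229 kWh
portable space heater: 800 W × 8.24 h × 7 d = 46,144 Wh = 46.14 kWh
well pump: 1460 W × 6.84 h × 7 d = 69,905 Wh = 69.9 kWh
Total energy = 6.064 + 2.229 + 46.14 + 69.9 = 124.3 kWh
Cost = 124.3 kWh × £0.173 = £21.51 ≈ £22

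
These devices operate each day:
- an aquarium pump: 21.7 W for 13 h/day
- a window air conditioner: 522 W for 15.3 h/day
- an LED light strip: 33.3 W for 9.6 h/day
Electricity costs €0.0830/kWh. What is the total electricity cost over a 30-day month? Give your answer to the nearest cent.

€21.39

aquarium pump: 21.7 W × 13 h × 30 d = 8,463 Wh = 8.463 kWh
window air conditioner: 522 W × 15.3 h × 30 d = 239,598 Wh = 239.6 kWh
LED light strip: 33.3 W × 9.6 h × 30 d = 9,590 Wh = 9.59 kWh
Total energy = 8.463 + 239.6 + 9.59 = 257.7 kWh
Cost = 257.7 kWh × €0.0830 = €21.39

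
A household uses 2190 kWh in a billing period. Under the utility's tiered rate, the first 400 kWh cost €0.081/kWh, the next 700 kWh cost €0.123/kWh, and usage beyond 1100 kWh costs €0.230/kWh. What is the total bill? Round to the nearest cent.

First 400 kWh × €0.081 = €32.40
Next 700 kWh × €0.123 = €86.10
Remaining 1090 kWh × €0.230 = €250.70
Total = €369.20

€369.20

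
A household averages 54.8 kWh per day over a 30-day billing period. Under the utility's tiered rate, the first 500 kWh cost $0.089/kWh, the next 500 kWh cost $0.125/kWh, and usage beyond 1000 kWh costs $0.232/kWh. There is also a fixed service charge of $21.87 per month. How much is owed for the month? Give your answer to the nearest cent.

Usage = 54.8 kWh/day × 30 days = 1644 kWh
First 500 kWh × $0.089 = $44.50
Next 500 kWh × $0.125 = $62.50
Remaining 644 kWh × $0.232 = $149.41
Energy charge = $256.41; + service $21.87 = $278.28

$278.28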